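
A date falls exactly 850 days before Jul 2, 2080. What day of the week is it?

Saturday

First find the weekday of Jul 2, 2080. Doomsday rule: the anchor day for the 2000s is Tuesday. For year 80: 80÷12 = 6 r 8, and 8÷4 = 2, so 6+8+2 = 16.
Tuesday + 16 ≡ Thursday — that's 2080's doomsday.
In July the doomsday date is Jul 11.
Jul 2 is 9 days before Jul 11; 9 mod 7 = 2, so Thursday − 2 = Tuesday.
850 mod 7 = 3, so 850 days before a Tuesday is Tuesday − 3 = Saturday.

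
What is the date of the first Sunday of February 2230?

February 1, 2230 is a Monday.
The first Sunday is therefore February 7 (6 days later).

February 7, 2230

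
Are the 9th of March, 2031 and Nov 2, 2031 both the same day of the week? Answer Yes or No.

From Mar 9, 2031 to Nov 2, 2031 is 238 days.
238 mod 7 = 0, so they are the same weekday.
(Mar 9, 2031 is a Sunday; Nov 2, 2031 is a Sunday.)

Yes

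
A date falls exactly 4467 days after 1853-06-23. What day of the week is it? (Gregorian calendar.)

First find the weekday of Jun 23, 1853. Doomsday rule: the anchor day for the 1800s is Friday. For year 53: 53÷12 = 4 r 5, and 5÷4 = 1, so 4+5+1 = 10.
Friday + 10 ≡ Monday — that's 1853's doomsday.
In June the doomsday date is Jun 6.
Jun 23 is 17 days after Jun 6; 17 mod 7 = 3, so Monday + 3 = Thursday.
4467 mod 7 = 1, so 4467 days after a Thursday is Thursday + 1 = Friday.

Friday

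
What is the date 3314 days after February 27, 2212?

March 25, 2221

+366 (one year; includes Feb 29, 2212) → Feb 27, 2213 (2948 left).
+365 (one year) → Feb 27, 2214 (2583 left).
+365 (one year) → Feb 27, 2215 (2218 left).
+365 (one year) → Feb 27, 2216 (1853 left).
+366 (one year; includes Feb 29, 2216) → Feb 27, 2217 (1487 left).
+365 (one year) → Feb 27, 2218 (1122 left).
+365 (one year) → Feb 27, 2219 (757 left).
+365 (one year) → Feb 27, 2220 (392 left).
Feb has 29 days: +3 → Mar 1, 2220 (389 left).
Mar has 31 days: +31 → Apr 1, 2220 (358 left).
Apr has 30 days: +30 → May 1, 2220 (328 left).
May has 31 days: +31 → Jun 1, 2220 (297 left).
Jun has 30 days: +30 → Jul 1, 2220 (267 left).
Jul has 31 days: +31 → Aug 1, 2220 (236 left).
Aug has 31 days: +31 → Sep 1, 2220 (205 left).
Sep has 30 days: +30 → Oct 1, 2220 (175 left).
Oct has 31 days: +31 → Nov 1, 2220 (144 left).
Nov has 30 days: +30 → Dec 1, 2220 (114 left).
Dec has 31 days: +31 → Jan 1, 2221 (83 left).
Jan has 31 days: +31 → Feb 1, 2221 (52 left).
Feb has 28 days: +28 → Mar 1, 2221 (24 left).
+24 → Mar 25, 2221.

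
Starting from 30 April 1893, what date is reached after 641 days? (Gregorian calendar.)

+365 (one year) → Apr 30, 1894 (276 left).
Apr has 30 days: +1 → May 1, 1894 (275 left).
May has 31 days: +31 → Jun 1, 1894 (244 left).
Jun has 30 days: +30 → Jul 1, 1894 (214 left).
Jul has 31 days: +31 → Aug 1, 1894 (183 left).
Aug has 31 days: +31 → Sep 1, 1894 (152 left).
Sep has 30 days: +30 → Oct 1, 1894 (122 left).
Oct has 31 days: +31 → Nov 1, 1894 (91 left).
Nov has 30 days: +30 → Dec 1, 1894 (61 left).
Dec has 31 days: +31 → Jan 1, 1895 (30 left).
+30 → Jan 31, 1895.

January 31, 1895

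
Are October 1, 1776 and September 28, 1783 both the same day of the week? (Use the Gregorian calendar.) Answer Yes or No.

From Oct 1, 1776 to Sep 28, 1783 is 2553 days.
2553 mod 7 = 5, so they are different weekdays.
(Oct 1, 1776 is a Tuesday; Sep 28, 1783 is a Sunday.)

No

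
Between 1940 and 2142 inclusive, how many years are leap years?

Multiples of 4 in [1940,2142]: 51.
Of those, multiples of 100: 2 (not leap unless ÷400).
Multiples of 400: 1.
Leap years = 51 − 2 + 1 = 50.

50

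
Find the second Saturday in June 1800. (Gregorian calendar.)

June 14, 1800

June 1, 1800 is a Sunday.
The first Saturday is therefore June 7 (6 days later).
The second Saturday is 7 + 1×7 = June 14.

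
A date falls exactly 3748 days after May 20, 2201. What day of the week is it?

May 20, 2201 is a Wednesday.
3748 mod 7 = 3, so 3748 days after a Wednesday is Wednesday + 3 = Saturday.

Saturday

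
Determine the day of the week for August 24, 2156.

Doomsday rule: the anchor day for the 2100s is Sunday. For year 56: 56÷12 = 4 r 8, and 8÷4 = 2, so 4+8+2 = 14.
Sunday + 14 ≡ Sunday — that's 2156's doomsday.
In August the doomsday date is Aug 8.
Aug 24 is 16 days after Aug 8; 16 mod 7 = 2, so Sunday + 2 = Tuesday.

Tuesday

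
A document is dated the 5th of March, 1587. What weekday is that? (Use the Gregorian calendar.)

Doomsday rule: the anchor day for the 1500s is Wednesday. For year 87: 87÷12 = 7 r 3, and 3÷4 = 0, so 7+3+0 = 10.
Wednesday + 10 ≡ Saturday — that's 1587's doomsday.
In March the doomsday date is Mar 14.
Mar 5 is 9 days before Mar 14; 9 mod 7 = 2, so Saturday − 2 = Thursday.

Thursday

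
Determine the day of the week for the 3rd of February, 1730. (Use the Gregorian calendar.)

Doomsday rule: the anchor day for the 1700s is Sunday. For year 30: 30÷12 = 2 r 6, and 6÷4 = 1, so 2+6+1 = 9.
Sunday + 9 ≡ Tuesday — that's 1730's doomsday.
In February the doomsday date is Feb 28 (1730 is not a leap year).
Feb 3 is 25 days before Feb 28; 25 mod 7 = 4, so Tuesday − 4 = Friday.

Friday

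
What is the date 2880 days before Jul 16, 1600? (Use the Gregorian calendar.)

−366 (one year; includes Feb 29, 1600) → Jul 16, 1599 (2514 left).
−365 (one year) → Jul 16, 1598 (2149 left).
−365 (one year) → Jul 16, 1597 (1784 left).
−365 (one year) → Jul 16, 1596 (1419 left).
−366 (one year; includes Feb 29, 1596) → Jul 16, 1595 (1053 left).
−365 (one year) → Jul 16, 1594 (688 left).
−365 (one year) → Jul 16, 1593 (323 left).
−16 → Jun 30, 1593 (end of Jun, 30 days; 307 left).
−30 → May 31, 1593 (end of May, 31 days; 277 left).
−31 → Apr 30, 1593 (end of Apr, 30 days; 246 left).
−30 → Mar 31, 1593 (end of Mar, 31 days; 216 left).
−31 → Feb 28, 1593 (end of Feb, 28 days; 185 left).
−28 → Jan 31, 1593 (end of Jan, 31 days; 157 left).
−31 → Dec 31, 1592 (end of Dec, 31 days; 126 left).
−31 → Nov 30, 1592 (end of Nov, 30 days; 95 left).
−30 → Oct 31, 1592 (end of Oct, 31 days; 65 left).
−31 → Sep 30, 1592 (end of Sep, 30 days; 34 left).
−30 → Aug 31, 1592 (end of Aug, 31 days; 4 left).
−4 → Aug 27, 1592.

August 27, 1592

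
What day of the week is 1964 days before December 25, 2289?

First find the weekday of Dec 25, 2289. Doomsday rule: the anchor day for the 2200s is Friday. For year 89: 89÷12 = 7 r 5, and 5÷4 = 1, so 7+5+1 = 13.
Friday + 13 ≡ Thursday — that's 2289's doomsday.
In December the doomsday date is Dec 12.
Dec 25 is 13 days after Dec 12; 13 mod 7 = 6, so Thursday + 6 = Wednesday.
1964 mod 7 = 4, so 1964 days before a Wednesday is Wednesday − 4 = Saturday.

Saturday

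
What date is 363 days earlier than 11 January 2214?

−11 → Dec 31, 2213 (end of Dec, 31 days; 352 left).
−31 → Nov 30, 2213 (end of Nov, 30 days; 321 left).
−30 → Oct 31, 2213 (end of Oct, 31 days; 291 left).
−31 → Sep 30, 2213 (end of Sep, 30 days; 260 left).
−30 → Aug 31, 2213 (end of Aug, 31 days; 230 left).
−31 → Jul 31, 2213 (end of Jul, 31 days; 199 left).
−31 → Jun 30, 2213 (end of Jun, 30 days; 168 left).
−30 → May 31, 2213 (end of May, 31 days; 138 left).
−31 → Apr 30, 2213 (end of Apr, 30 days; 107 left).
−30 → Mar 31, 2213 (end of Mar, 31 days; 77 left).
−31 → Feb 28, 2213 (end of Feb, 28 days; 46 left).
−28 → Jan 31, 2213 (end of Jan, 31 days; 18 left).
−18 → Jan 13, 2213.

January 13, 2213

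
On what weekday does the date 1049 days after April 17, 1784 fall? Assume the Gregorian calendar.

Friday

Apr 17, 1784 is a Saturday.
1049 mod 7 = 6, so 1049 days after a Saturday is Saturday + 6 = Friday.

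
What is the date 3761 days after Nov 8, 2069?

February 25, 2080

+365 (one year) → Nov 8, 2070 (3396 left).
+365 (one year) → Nov 8, 2071 (3031 left).
+366 (one year; includes Feb 29, 2072) → Nov 8, 2072 (2665 left).
+365 (one year) → Nov 8, 2073 (2300 left).
+365 (one year) → Nov 8, 2074 (1935 left).
+365 (one year) → Nov 8, 2075 (1570 left).
+366 (one year; includes Feb 29, 2076) → Nov 8, 2076 (1204 left).
+365 (one year) → Nov 8, 2077 (839 left).
+365 (one year) → Nov 8, 2078 (474 left).
+365 (one year) → Nov 8, 2079 (109 left).
Nov has 30 days: +23 → Dec 1, 2079 (86 left).
Dec has 31 days: +31 → Jan 1, 2080 (55 left).
Jan has 31 days: +31 → Feb 1, 2080 (24 left).
+24 → Feb 25, 2080.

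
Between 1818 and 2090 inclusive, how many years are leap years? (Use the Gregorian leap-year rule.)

Multiples of 4 in [1818,2090]: 68.
Of those, multiples of 100: 2 (not leap unless ÷400).
Multiples of 400: 1.
Leap years = 68 − 2 + 1 = 67.

67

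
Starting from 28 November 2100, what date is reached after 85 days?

Nov has 30 days: +3 → Dec 1, 2100 (82 left).
Dec has 31 days: +31 → Jan 1, 2101 (51 left).
Jan has 31 days: +31 → Feb 1, 2101 (20 left).
+20 → Feb 21, 2101.

February 21, 2101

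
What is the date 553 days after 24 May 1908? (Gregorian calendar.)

November 28, 1909

+365 (one year) → May 24, 1909 (188 left).
May has 31 days: +8 → Jun 1, 1909 (180 left).
Jun has 30 days: +30 → Jul 1, 1909 (150 left).
Jul has 31 days: +31 → Aug 1, 1909 (119 left).
Aug has 31 days: +31 → Sep 1, 1909 (88 left).
Sep has 30 days: +30 → Oct 1, 1909 (58 left).
Oct has 31 days: +31 → Nov 1, 1909 (27 left).
+27 → Nov 28, 1909.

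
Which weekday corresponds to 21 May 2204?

Monday

Doomsday rule: the anchor day for the 2200s is Friday. For year 04: 4÷12 = 0 r 4, and 4÷4 = 1, so 0+4+1 = 5.
Friday + 5 ≡ Wednesday — that's 2204's doomsday.
In May the doomsday date is May 9.
May 21 is 12 days after May 9; 12 mod 7 = 5, so Wednesday + 5 = Monday.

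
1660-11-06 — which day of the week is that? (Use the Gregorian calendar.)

Doomsday rule: the anchor day for the 1600s is Tuesday. For year 60: 60÷12 = 5 r 0, and 0÷4 = 0, so 5+0+0 = 5.
Tuesday + 5 ≡ Sunday — that's 1660's doomsday.
In November the doomsday date is Nov 7.
Nov 6 is 1 day before Nov 7; 1 mod 7 = 1, so Sunday − 1 = Saturday.

Saturday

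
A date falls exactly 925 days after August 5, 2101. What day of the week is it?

Saturday

First find the weekday of Aug 5, 2101. Doomsday rule: the anchor day for the 2100s is Sunday. For year 01: 1÷12 = 0 r 1, and 1÷4 = 0, so 0+1+0 = 1.
Sunday + 1 ≡ Monday — that's 2101's doomsday.
In August the doomsday date is Aug 8.
Aug 5 is 3 days before Aug 8; 3 mod 7 = 3, so Monday − 3 = Friday.
925 mod 7 = 1, so 925 days after a Friday is Friday + 1 = Saturday.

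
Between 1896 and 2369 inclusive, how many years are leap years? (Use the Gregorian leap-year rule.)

115

Multiples of 4 in [1896,2369]: 119.
Of those, multiples of 100: 5 (not leap unless ÷400).
Multiples of 400: 1.
Leap years = 119 − 5 + 1 = 115.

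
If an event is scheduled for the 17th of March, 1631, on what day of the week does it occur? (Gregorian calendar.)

Monday

Doomsday rule: the anchor day for the 1600s is Tuesday. For year 31: 31÷12 = 2 r 7, and 7÷4 = 1, so 2+7+1 = 10.
Tuesday + 10 ≡ Friday — that's 1631's doomsday.
In March the doomsday date is Mar 14.
Mar 17 is 3 days after Mar 14; 3 mod 7 = 3, so Friday + 3 = Monday.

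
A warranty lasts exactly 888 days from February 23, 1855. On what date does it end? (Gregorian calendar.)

July 30, 1857

+365 (one year) → Feb 23, 1856 (523 left).
+366 (one year; includes Feb 29, 1856) → Feb 23, 1857 (157 left).
Feb has 28 days: +6 → Mar 1, 1857 (151 left).
Mar has 31 days: +31 → Apr 1, 1857 (120 left).
Apr has 30 days: +30 → May 1, 1857 (90 left).
May has 31 days: +31 → Jun 1, 1857 (59 left).
Jun has 30 days: +30 → Jul 1, 1857 (29 left).
+29 → Jul 30, 1857.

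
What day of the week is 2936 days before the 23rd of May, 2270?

Friday

First find the weekday of May 23, 2270. Doomsday rule: the anchor day for the 2200s is Friday. For year 70: 70÷12 = 5 r 10, and 10÷4 = 2, so 5+10+2 = 17.
Friday + 17 ≡ Monday — that's 2270's doomsday.
In May the doomsday date is May 9.
May 23 is 14 days after May 9; 14 mod 7 = 0, so Monday + 0 = Monday.
2936 mod 7 = 3, so 2936 days before a Monday is Monday − 3 = Friday.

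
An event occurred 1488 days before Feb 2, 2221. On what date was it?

−366 (one year; includes Feb 29, 2220) → Feb 2, 2220 (1122 left).
−365 (one year) → Feb 2, 2219 (757 left).
−365 (one year) → Feb 2, 2218 (392 left).
−2 → Jan 31, 2218 (end of Jan, 31 days; 390 left).
−31 → Dec 31, 2217 (end of Dec, 31 days; 359 left).
−31 → Nov 30, 2217 (end of Nov, 30 days; 328 left).
−30 → Oct 31, 2217 (end of Oct, 31 days; 298 left).
−31 → Sep 30, 2217 (end of Sep, 30 days; 267 left).
−30 → Aug 31, 2217 (end of Aug, 31 days; 237 left).
−31 → Jul 31, 2217 (end of Jul, 31 days; 206 left).
−31 → Jun 30, 2217 (end of Jun, 30 days; 175 left).
−30 → May 31, 2217 (end of May, 31 days; 145 left).
−31 → Apr 30, 2217 (end of Apr, 30 days; 114 left).
−30 → Mar 31, 2217 (end of Mar, 31 days; 84 left).
−31 → Feb 28, 2217 (end of Feb, 28 days; 53 left).
−28 → Jan 31, 2217 (end of Jan, 31 days; 25 left).
−25 → Jan 6, 2217.

January 6, 2217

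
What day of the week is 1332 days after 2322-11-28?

Thursday

Nov 28, 2322 is a Tuesday.
1332 mod 7 = 2, so 1332 days after a Tuesday is Tuesday + 2 = Thursday.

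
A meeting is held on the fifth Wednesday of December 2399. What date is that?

December 29, 2399

December 1, 2399 is a Wednesday.
The first Wednesday is therefore December 1 (same day).
The fifth Wednesday is 1 + 4×7 = December 29.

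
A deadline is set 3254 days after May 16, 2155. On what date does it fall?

+366 (one year; includes Feb 29, 2156) → May 16, 2156 (2888 left).
+365 (one year) → May 16, 2157 (2523 left).
+365 (one year) → May 16, 2158 (2158 left).
+365 (one year) → May 16, 2159 (1793 left).
+366 (one year; includes Feb 29, 2160) → May 16, 2160 (1427 left).
+365 (one year) → May 16, 2161 (1062 left).
+365 (one year) → May 16, 2162 (697 left).
+365 (one year) → May 16, 2163 (332 left).
May has 31 days: +16 → Jun 1, 2163 (316 left).
Jun has 30 days: +30 → Jul 1, 2163 (286 left).
Jul has 31 days: +31 → Aug 1, 2163 (255 left).
Aug has 31 days: +31 → Sep 1, 2163 (224 left).
Sep has 30 days: +30 → Oct 1, 2163 (194 left).
Oct has 31 days: +31 → Nov 1, 2163 (163 left).
Nov has 30 days: +30 → Dec 1, 2163 (133 left).
Dec has 31 days: +31 → Jan 1, 2164 (102 left).
Jan has 31 days: +31 → Feb 1, 2164 (71 left).
Feb has 29 days: +29 → Mar 1, 2164 (42 left).
Mar has 31 days: +31 → Apr 1, 2164 (11 left).
+11 → Apr 12, 2164.

April 12, 2164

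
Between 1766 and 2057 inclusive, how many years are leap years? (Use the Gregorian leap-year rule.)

71

Multiples of 4 in [1766,2057]: 73.
Of those, multiples of 100: 3 (not leap unless ÷400).
Multiples of 400: 1.
Leap years = 73 − 3 + 1 = 71.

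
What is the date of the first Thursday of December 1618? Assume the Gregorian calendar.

December 1, 1618 is a Saturday.
The first Thursday is therefore December 6 (5 days later).

December 6, 1618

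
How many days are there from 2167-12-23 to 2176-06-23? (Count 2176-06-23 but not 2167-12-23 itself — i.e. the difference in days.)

3105

Dec 23, 2167 → Dec 23, 2168: 366 days (Feb 29, 2168 is in that span).
Dec 23, 2168 → Dec 23, 2169: 365 days.
Dec 23, 2169 → Dec 23, 2170: 365 days.
Dec 23, 2170 → Dec 23, 2171: 365 days.
Dec 23, 2171 → Dec 23, 2172: 366 days (Feb 29, 2172 is in that span).
Dec 23, 2172 → Dec 23, 2173: 365 days.
Dec 23, 2173 → Dec 23, 2174: 365 days.
Dec 23, 2174 → Dec 23, 2175: 365 days.
Dec 23, 2175 → Jan 23, 2176: 31 days (December has 31).
Jan 23, 2176 → Feb 23, 2176: 31 days (January has 31).
Feb 23, 2176 → Mar 23, 2176: 29 days (February has 29).
Mar 23, 2176 → Apr 23, 2176: 31 days (March has 31).
Apr 23, 2176 → May 23, 2176: 30 days (April has 30).
May 23, 2176 → Jun 23, 2176: 31 days.
Total: 3105 days.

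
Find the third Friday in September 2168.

September 1, 2168 is a Thursday.
The first Friday is therefore September 2 (1 days later).
The third Friday is 2 + 2×7 = September 16.

September 16, 2168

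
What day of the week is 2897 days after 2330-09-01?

Sunday

Sep 1, 2330 is a Monday.
2897 mod 7 = 6, so 2897 days after a Monday is Monday + 6 = Sunday.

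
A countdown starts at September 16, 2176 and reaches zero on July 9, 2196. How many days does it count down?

Sep 16, 2176 → Sep 16, 2177: 365 days.
Sep 16, 2177 → Sep 16, 2178: 365 days.
Sep 16, 2178 → Sep 16, 2179: 365 days.
Sep 16, 2179 → Sep 16, 2180: 366 days (Feb 29, 2180 is in that span).
Sep 16, 2180 → Sep 16, 2181: 365 days.
Sep 16, 2181 → Sep 16, 2182: 365 days.
Sep 16, 2182 → Sep 16, 2183: 365 days.
Sep 16, 2183 → Sep 16, 2184: 366 days (Feb 29, 2184 is in that span).
Sep 16, 2184 → Sep 16, 2185: 365 days.
Sep 16, 2185 → Sep 16, 2186: 365 days.
Sep 16, 2186 → Sep 16, 2187: 365 days.
Sep 16, 2187 → Sep 16, 2188: 366 days (Feb 29, 2188 is in that span).
Sep 16, 2188 → Sep 16, 2189: 365 days.
Sep 16, 2189 → Sep 16, 2190: 365 days.
Sep 16, 2190 → Sep 16, 2191: 365 days.
Sep 16, 2191 → Sep 16, 2192: 366 days (Feb 29, 2192 is in that span).
Sep 16, 2192 → Sep 16, 2193: 365 days.
Sep 16, 2193 → Sep 16, 2194: 365 days.
Sep 16, 2194 → Sep 16, 2195: 365 days.
Sep 16, 2195 → Oct 16, 2195: 30 days (September has 30).
Oct 16, 2195 → Nov 16, 2195: 31 days (October has 31).
Nov 16, 2195 → Dec 16, 2195: 30 days (November has 30).
Dec 16, 2195 → Jan 16, 2196: 31 days (December has 31).
Jan 16, 2196 → Feb 16, 2196: 31 days (January has 31).
Feb 16, 2196 → Mar 16, 2196: 29 days (February has 29).
Mar 16, 2196 → Apr 16, 2196: 31 days (March has 31).
Apr 16, 2196 → May 16, 2196: 30 days (April has 30).
May 16, 2196 → Jun 16, 2196: 31 days (May has 31).
Jun 16, 2196 → Jul 9, 2196: 23 days.
Total: 7236 days.

7236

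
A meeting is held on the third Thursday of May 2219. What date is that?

May 20, 2219

May 1, 2219 is a Saturday.
The first Thursday is therefore May 6 (5 days later).
The third Thursday is 6 + 2×7 = May 20.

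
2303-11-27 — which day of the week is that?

Friday

Doomsday rule: the anchor day for the 2300s is Wednesday. For year 03: 3÷12 = 0 r 3, and 3÷4 = 0, so 0+3+0 = 3.
Wednesday + 3 ≡ Saturday — that's 2303's doomsday.
In November the doomsday date is Nov 7.
Nov 27 is 20 days after Nov 7; 20 mod 7 = 6, so Saturday + 6 = Friday.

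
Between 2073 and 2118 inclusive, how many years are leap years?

10

Multiples of 4 in [2073,2118]: 11.
Of those, multiples of 100: 1 (not leap unless ÷400).
Multiples of 400: 0.
Leap years = 11 − 1 + 0 = 10.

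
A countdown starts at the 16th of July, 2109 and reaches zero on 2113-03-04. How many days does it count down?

1327

Jul 16, 2109 → Jul 16, 2110: 365 days.
Jul 16, 2110 → Jul 16, 2111: 365 days.
Jul 16, 2111 → Jul 16, 2112: 366 days (Feb 29, 2112 is in that span).
Jul 16, 2112 → Aug 16, 2112: 31 days (July has 31).
Aug 16, 2112 → Sep 16, 2112: 31 days (August has 31).
Sep 16, 2112 → Oct 16, 2112: 30 days (September has 30).
Oct 16, 2112 → Nov 16, 2112: 31 days (October has 31).
Nov 16, 2112 → Dec 16, 2112: 30 days (November has 30).
Dec 16, 2112 → Jan 16, 2113: 31 days (December has 31).
Jan 16, 2113 → Feb 16, 2113: 31 days (January has 31).
Feb 16, 2113 → Mar 4, 2113: 16 days.
Total: 1327 days.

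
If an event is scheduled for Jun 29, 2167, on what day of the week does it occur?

Doomsday rule: the anchor day for the 2100s is Sunday. For year 67: 67÷12 = 5 r 7, and 7÷4 = 1, so 5+7+1 = 13.
Sunday + 13 ≡ Saturday — that's 2167's doomsday.
In June the doomsday date is Jun 6.
Jun 29 is 23 days after Jun 6; 23 mod 7 = 2, so Saturday + 2 = Monday.

Monday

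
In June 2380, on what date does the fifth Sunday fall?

June 29, 2380

June 1, 2380 is a Sunday.
The first Sunday is therefore June 1 (same day).
The fifth Sunday is 1 + 4×7 = June 29.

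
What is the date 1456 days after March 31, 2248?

March 26, 2252

+365 (one year) → Mar 31, 2249 (1091 left).
+365 (one year) → Mar 31, 2250 (726 left).
+365 (one year) → Mar 31, 2251 (361 left).
Mar has 31 days: +1 → Apr 1, 2251 (360 left).
Apr has 30 days: +30 → May 1, 2251 (330 left).
May has 31 days: +31 → Jun 1, 2251 (299 left).
Jun has 30 days: +30 → Jul 1, 2251 (269 left).
Jul has 31 days: +31 → Aug 1, 2251 (238 left).
Aug has 31 days: +31 → Sep 1, 2251 (207 left).
Sep has 30 days: +30 → Oct 1, 2251 (177 left).
Oct has 31 days: +31 → Nov 1, 2251 (146 left).
Nov has 30 days: +30 → Dec 1, 2251 (116 left).
Dec has 31 days: +31 → Jan 1, 2252 (85 left).
Jan has 31 days: +31 → Feb 1, 2252 (54 left).
Feb has 29 days: +29 → Mar 1, 2252 (25 left).
+25 → Mar 26, 2252.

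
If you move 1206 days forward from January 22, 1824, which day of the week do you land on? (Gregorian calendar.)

Saturday

First find the weekday of Jan 22, 1824. Doomsday rule: the anchor day for the 1800s is Friday. For year 24: 24÷12 = 2 r 0, and 0÷4 = 0, so 2+0+0 = 2.
Friday + 2 ≡ Sunday — that's 1824's doomsday.
In January the doomsday date is Jan 4 (1824 is a leap year (divisible by 4)).
Jan 22 is 18 days after Jan 4; 18 mod 7 = 4, so Sunday + 4 = Thursday.
1206 mod 7 = 2, so 1206 days after a Thursday is Thursday + 2 = Saturday.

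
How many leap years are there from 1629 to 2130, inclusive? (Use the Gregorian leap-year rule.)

121

Multiples of 4 in [1629,2130]: 125.
Of those, multiples of 100: 5 (not leap unless ÷400).
Multiples of 400: 1.
Leap years = 125 − 5 + 1 = 121.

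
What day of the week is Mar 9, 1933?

January 1, 1933 is a Sunday.
Jan 1, 1933 → Feb 1, 1933: 31 days (January has 31).
Feb 1, 1933 → Mar 1, 1933: 28 days (February has 28).
Mar 1, 1933 → Mar 9, 1933: 8 days.
Total: 67 days.
67 mod 7 = 4, so Sunday + 4 = Thursday.

Thursday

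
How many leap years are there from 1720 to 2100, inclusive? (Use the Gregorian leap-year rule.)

Multiples of 4 in [1720,2100]: 96.
Of those, multiples of 100: 4 (not leap unless ÷400).
Multiples of 400: 1.
Leap years = 96 − 4 + 1 = 93.

93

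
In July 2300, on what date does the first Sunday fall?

July 1, 2300 is a Sunday.
The first Sunday is therefore July 1 (same day).

July 1, 2300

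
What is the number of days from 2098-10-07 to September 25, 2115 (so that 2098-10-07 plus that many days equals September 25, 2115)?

Oct 7, 2098 → Oct 7, 2099: 365 days.
Oct 7, 2099 → Oct 7, 2100: 365 days.
Oct 7, 2100 → Oct 7, 2101: 365 days.
Oct 7, 2101 → Oct 7, 2102: 365 days.
Oct 7, 2102 → Oct 7, 2103: 365 days.
Oct 7, 2103 → Oct 7, 2104: 366 days (Feb 29, 2104 is in that span).
Oct 7, 2104 → Oct 7, 2105: 365 days.
Oct 7, 2105 → Oct 7, 2106: 365 days.
Oct 7, 2106 → Oct 7, 2107: 365 days.
Oct 7, 2107 → Oct 7, 2108: 366 days (Feb 29, 2108 is in that span).
Oct 7, 2108 → Oct 7, 2109: 365 days.
Oct 7, 2109 → Oct 7, 2110: 365 days.
Oct 7, 2110 → Oct 7, 2111: 365 days.
Oct 7, 2111 → Oct 7, 2112: 366 days (Feb 29, 2112 is in that span).
Oct 7, 2112 → Oct 7, 2113: 365 days.
Oct 7, 2113 → Oct 7, 2114: 365 days.
Oct 7, 2114 → Nov 7, 2114: 31 days (October has 31).
Nov 7, 2114 → Dec 7, 2114: 30 days (November has 30).
Dec 7, 2114 → Jan 7, 2115: 31 days (December has 31).
Jan 7, 2115 → Feb 7, 2115: 31 days (January has 31).
Feb 7, 2115 → Mar 7, 2115: 28 days (February has 28).
Mar 7, 2115 → Apr 7, 2115: 31 days (March has 31).
Apr 7, 2115 → May 7, 2115: 30 days (April has 30).
May 7, 2115 → Jun 7, 2115: 31 days (May has 31).
Jun 7, 2115 → Jul 7, 2115: 30 days (June has 30).
Jul 7, 2115 → Aug 7, 2115: 31 days (July has 31).
Aug 7, 2115 → Sep 7, 2115: 31 days (August has 31).
Sep 7, 2115 → Sep 25, 2115: 18 days.
Total: 6196 days.

6196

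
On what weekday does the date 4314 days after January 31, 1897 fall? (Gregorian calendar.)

First find the weekday of Jan 31, 1897. Doomsday rule: the anchor day for the 1800s is Friday. For year 97: 97÷12 = 8 r 1, and 1÷4 = 0, so 8+1+0 = 9.
Friday + 9 ≡ Sunday — that's 1897's doomsday.
In January the doomsday date is Jan 3 (1897 is not a leap year).
Jan 31 is 28 days after Jan 3; 28 mod 7 = 0, so Sunday + 0 = Sunday.
4314 mod 7 = 2, so 4314 days after a Sunday is Sunday + 2 = Tuesday.

Tuesday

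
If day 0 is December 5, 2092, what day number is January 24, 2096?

Dec 5, 2092 → Dec 5, 2093: 365 days.
Dec 5, 2093 → Dec 5, 2094: 365 days.
Dec 5, 2094 → Dec 5, 2095: 365 days.
Dec 5, 2095 → Jan 5, 2096: 31 days (December has 31).
Jan 5, 2096 → Jan 24, 2096: 19 days.
Total: 1145 days.

1145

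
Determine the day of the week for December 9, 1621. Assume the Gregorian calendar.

Thursday

Doomsday rule: the anchor day for the 1600s is Tuesday. For year 21: 21÷12 = 1 r 9, and 9÷4 = 2, so 1+9+2 = 12.
Tuesday + 12 ≡ Sunday — that's 1621's doomsday.
In December the doomsday date is Dec 12.
Dec 9 is 3 days before Dec 12; 3 mod 7 = 3, so Sunday − 3 = Thursday.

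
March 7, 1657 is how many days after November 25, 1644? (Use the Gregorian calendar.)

Nov 25, 1644 → Nov 25, 1645: 365 days.
Nov 25, 1645 → Nov 25, 1646: 365 days.
Nov 25, 1646 → Nov 25, 1647: 365 days.
Nov 25, 1647 → Nov 25, 1648: 366 days (Feb 29, 1648 is in that span).
Nov 25, 1648 → Nov 25, 1649: 365 days.
Nov 25, 1649 → Nov 25, 1650: 365 days.
Nov 25, 1650 → Nov 25, 1651: 365 days.
Nov 25, 1651 → Nov 25, 1652: 366 days (Feb 29, 1652 is in that span).
Nov 25, 1652 → Nov 25, 1653: 365 days.
Nov 25, 1653 → Nov 25, 1654: 365 days.
Nov 25, 1654 → Nov 25, 1655: 365 days.
Nov 25, 1655 → Nov 25, 1656: 366 days (Feb 29, 1656 is in that span).
Nov 25, 1656 → Dec 25, 1656: 30 days (November has 30).
Dec 25, 1656 → Jan 25, 1657: 31 days (December has 31).
Jan 25, 1657 → Feb 25, 1657: 31 days (January has 31).
Feb 25, 1657 → Mar 7, 1657: 10 days.
Total: 4485 days.

4485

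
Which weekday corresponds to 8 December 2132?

Monday

Doomsday rule: the anchor day for the 2100s is Sunday. For year 32: 32÷12 = 2 r 8, and 8÷4 = 2, so 2+8+2 = 12.
Sunday + 12 ≡ Friday — that's 2132's doomsday.
In December the doomsday date is Dec 12.
Dec 8 is 4 days before Dec 12; 4 mod 7 = 4, so Friday − 4 = Monday.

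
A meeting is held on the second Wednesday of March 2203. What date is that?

March 9, 2203

March 1, 2203 is a Tuesday.
The first Wednesday is therefore March 2 (1 days later).
The second Wednesday is 2 + 1×7 = March 9.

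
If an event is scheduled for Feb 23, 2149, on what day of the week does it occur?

Doomsday rule: the anchor day for the 2100s is Sunday. For year 49: 49÷12 = 4 r 1, and 1÷4 = 0, so 4+1+0 = 5.
Sunday + 5 ≡ Friday — that's 2149's doomsday.
In February the doomsday date is Feb 28 (2149 is not a leap year).
Feb 23 is 5 days before Feb 28; 5 mod 7 = 5, so Friday − 5 = Sunday.

Sunday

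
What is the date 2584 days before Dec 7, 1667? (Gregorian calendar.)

November 9, 1660

−365 (one year) → Dec 7, 1666 (2219 left).
−365 (one year) → Dec 7, 1665 (1854 left).
−365 (one year) → Dec 7, 1664 (1489 left).
−366 (one year; includes Feb 29, 1664) → Dec 7, 1663 (1123 left).
−365 (one year) → Dec 7, 1662 (758 left).
−365 (one year) → Dec 7, 1661 (393 left).
−7 → Nov 30, 1661 (end of Nov, 30 days; 386 left).
−30 → Oct 31, 1661 (end of Oct, 31 days; 356 left).
−31 → Sep 30, 1661 (end of Sep, 30 days; 325 left).
−30 → Aug 31, 1661 (end of Aug, 31 days; 295 left).
−31 → Jul 31, 1661 (end of Jul, 31 days; 264 left).
−31 → Jun 30, 1661 (end of Jun, 30 days; 233 left).
−30 → May 31, 1661 (end of May, 31 days; 203 left).
−31 → Apr 30, 1661 (end of Apr, 30 days; 172 left).
−30 → Mar 31, 1661 (end of Mar, 31 days; 142 left).
−31 → Feb 28, 1661 (end of Feb, 28 days; 111 left).
−28 → Jan 31, 1661 (end of Jan, 31 days; 83 left).
−31 → Dec 31, 1660 (end of Dec, 31 days; 52 left).
−31 → Nov 30, 1660 (end of Nov, 30 days; 21 left).
−21 → Nov 9, 1660.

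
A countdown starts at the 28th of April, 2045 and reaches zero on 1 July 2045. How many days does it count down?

Apr 28, 2045 → May 28, 2045: 30 days (April has 30).
May 28, 2045 → Jun 28, 2045: 31 days (May has 31).
Jun 28, 2045 → Jul 1, 2045: 3 days.
Total: 64 days.

64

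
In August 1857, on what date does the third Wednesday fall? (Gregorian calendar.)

August 1, 1857 is a Saturday.
The first Wednesday is therefore August 5 (4 days later).
The third Wednesday is 5 + 2×7 = August 19.

August 19, 1857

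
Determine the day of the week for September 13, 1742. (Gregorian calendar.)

Thursday

Doomsday rule: the anchor day for the 1700s is Sunday. For year 42: 42÷12 = 3 r 6, and 6÷4 = 1, so 3+6+1 = 10.
Sunday + 10 ≡ Wednesday — that's 1742's doomsday.
In September the doomsday date is Sep 5.
Sep 13 is 8 days after Sep 5; 8 mod 7 = 1, so Wednesday + 1 = Thursday.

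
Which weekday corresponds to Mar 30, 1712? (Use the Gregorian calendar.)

Doomsday rule: the anchor day for the 1700s is Sunday. For year 12: 12÷12 = 1 r 0, and 0÷4 = 0, so 1+0+0 = 1.
Sunday + 1 ≡ Monday — that's 1712's doomsday.
In March the doomsday date is Mar 14.
Mar 30 is 16 days after Mar 14; 16 mod 7 = 2, so Monday + 2 = Wednesday.

Wednesday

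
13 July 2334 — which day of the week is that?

Friday

Doomsday rule: the anchor day for the 2300s is Wednesday. For year 34: 34÷12 = 2 r 10, and 10÷4 = 2, so 2+10+2 = 14.
Wednesday + 14 ≡ Wednesday — that's 2334's doomsday.
In July the doomsday date is Jul 11.
Jul 13 is 2 days after Jul 11; 2 mod 7 = 2, so Wednesday + 2 = Friday.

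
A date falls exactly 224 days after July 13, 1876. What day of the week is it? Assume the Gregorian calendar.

Jul 13, 1876 is a Thursday.
224 mod 7 = 0, so 224 days after a Thursday is Thursday + 0 = Thursday.

Thursday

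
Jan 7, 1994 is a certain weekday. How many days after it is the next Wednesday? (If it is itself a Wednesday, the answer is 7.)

5

Jan 7, 1994 is a Friday.
From Friday to the next Wednesday is 5 days.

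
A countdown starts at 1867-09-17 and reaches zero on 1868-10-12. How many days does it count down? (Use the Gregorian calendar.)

Sep 17, 1867 → Oct 17, 1867: 30 days (September has 30).
Oct 17, 1867 → Nov 17, 1867: 31 days (October has 31).
Nov 17, 1867 → Dec 17, 1867: 30 days (November has 30).
Dec 17, 1867 → Jan 17, 1868: 31 days (December has 31).
Jan 17, 1868 → Feb 17, 1868: 31 days (January has 31).
Feb 17, 1868 → Mar 17, 1868: 29 days (February has 29).
Mar 17, 1868 → Apr 17, 1868: 31 days (March has 31).
Apr 17, 1868 → May 17, 1868: 30 days (April has 30).
May 17, 1868 → Jun 17, 1868: 31 days (May has 31).
Jun 17, 1868 → Jul 17, 1868: 30 days (June has 30).
Jul 17, 1868 → Aug 17, 1868: 31 days (July has 31).
Aug 17, 1868 → Sep 17, 1868: 31 days (August has 31).
Sep 17, 1868 → Oct 12, 1868: 25 days.
Total: 391 days.

391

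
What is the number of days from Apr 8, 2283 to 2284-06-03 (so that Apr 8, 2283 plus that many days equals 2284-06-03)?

422

Apr 8, 2283 → Apr 8, 2284: 366 days (Feb 29, 2284 is in that span).
Apr 8, 2284 → May 8, 2284: 30 days (April has 30).
May 8, 2284 → Jun 3, 2284: 26 days.
Total: 422 days.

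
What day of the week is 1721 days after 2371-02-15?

Sunday

First find the weekday of Feb 15, 2371. Doomsday rule: the anchor day for the 2300s is Wednesday. For year 71: 71÷12 = 5 r 11, and 11÷4 = 2, so 5+11+2 = 18.
Wednesday + 18 ≡ Sunday — that's 2371's doomsday.
In February the doomsday date is Feb 28 (2371 is not a leap year).
Feb 15 is 13 days before Feb 28; 13 mod 7 = 6, so Sunday − 6 = Monday.
1721 mod 7 = 6, so 1721 days after a Monday is Monday + 6 = Sunday.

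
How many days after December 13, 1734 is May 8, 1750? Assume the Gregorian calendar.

5625

Dec 13, 1734 → Dec 13, 1735: 365 days.
Dec 13, 1735 → Dec 13, 1736: 366 days (Feb 29, 1736 is in that span).
Dec 13, 1736 → Dec 13, 1737: 365 days.
Dec 13, 1737 → Dec 13, 1738: 365 days.
Dec 13, 1738 → Dec 13, 1739: 365 days.
Dec 13, 1739 → Dec 13, 1740: 366 days (Feb 29, 1740 is in that span).
Dec 13, 1740 → Dec 13, 1741: 365 days.
Dec 13, 1741 → Dec 13, 1742: 365 days.
Dec 13, 1742 → Dec 13, 1743: 365 days.
Dec 13, 1743 → Dec 13, 1744: 366 days (Feb 29, 1744 is in that span).
Dec 13, 1744 → Dec 13, 1745: 365 days.
Dec 13, 1745 → Dec 13, 1746: 365 days.
Dec 13, 1746 → Dec 13, 1747: 365 days.
Dec 13, 1747 → Dec 13, 1748: 366 days (Feb 29, 1748 is in that span).
Dec 13, 1748 → Dec 13, 1749: 365 days.
Dec 13, 1749 → Jan 13, 1750: 31 days (December has 31).
Jan 13, 1750 → Feb 13, 1750: 31 days (January has 31).
Feb 13, 1750 → Mar 13, 1750: 28 days (February has 28).
Mar 13, 1750 → Apr 13, 1750: 31 days (March has 31).
Apr 13, 1750 → May 8, 1750: 25 days.
Total: 5625 days.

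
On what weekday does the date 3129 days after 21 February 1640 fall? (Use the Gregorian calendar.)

Tuesday

First find the weekday of Feb 21, 1640. Doomsday rule: the anchor day for the 1600s is Tuesday. For year 40: 40÷12 = 3 r 4, and 4÷4 = 1, so 3+4+1 = 8.
Tuesday + 8 ≡ Wednesday — that's 1640's doomsday.
In February the doomsday date is Feb 29 (1640 is a leap year (divisible by 4)).
Feb 21 is 8 days before Feb 29; 8 mod 7 = 1, so Wednesday − 1 = Tuesday.
3129 mod 7 = 0, so 3129 days after a Tuesday is Tuesday + 0 = Tuesday.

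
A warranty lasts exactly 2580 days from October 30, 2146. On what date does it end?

+365 (one year) → Oct 30, 2147 (2215 left).
+366 (one year; includes Feb 29, 2148) → Oct 30, 2148 (1849 left).
+365 (one year) → Oct 30, 2149 (1484 left).
+365 (one year) → Oct 30, 2150 (1119 left).
+365 (one year) → Oct 30, 2151 (754 left).
+366 (one year; includes Feb 29, 2152) → Oct 30, 2152 (388 left).
Oct has 31 days: +2 → Nov 1, 2152 (386 left).
Nov has 30 days: +30 → Dec 1, 2152 (356 left).
Dec has 31 days: +31 → Jan 1, 2153 (325 left).
Jan has 31 days: +31 → Feb 1, 2153 (294 left).
Feb has 28 days: +28 → Mar 1, 2153 (266 left).
Mar has 31 days: +31 → Apr 1, 2153 (235 left).
Apr has 30 days: +30 → May 1, 2153 (205 left).
May has 31 days: +31 → Jun 1, 2153 (174 left).
Jun has 30 days: +30 → Jul 1, 2153 (144 left).
Jul has 31 days: +31 → Aug 1, 2153 (113 left).
Aug has 31 days: +31 → Sep 1, 2153 (82 left).
Sep has 30 days: +30 → Oct 1, 2153 (52 left).
Oct has 31 days: +31 → Nov 1, 2153 (21 left).
+21 → Nov 22, 2153.

November 22, 2153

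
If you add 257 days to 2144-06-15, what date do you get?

February 27, 2145

Jun has 30 days: +16 → Jul 1, 2144 (241 left).
Jul has 31 days: +31 → Aug 1, 2144 (210 left).
Aug has 31 days: +31 → Sep 1, 2144 (179 left).
Sep has 30 days: +30 → Oct 1, 2144 (149 left).
Oct has 31 days: +31 → Nov 1, 2144 (118 left).
Nov has 30 days: +30 → Dec 1, 2144 (88 left).
Dec has 31 days: +31 → Jan 1, 2145 (57 left).
Jan has 31 days: +31 → Feb 1, 2145 (26 left).
+26 → Feb 27, 2145.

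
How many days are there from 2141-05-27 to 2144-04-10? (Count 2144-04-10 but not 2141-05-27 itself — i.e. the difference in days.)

May 27, 2141 → May 27, 2142: 365 days.
May 27, 2142 → May 27, 2143: 365 days.
May 27, 2143 → Jun 27, 2143: 31 days (May has 31).
Jun 27, 2143 → Jul 27, 2143: 30 days (June has 30).
Jul 27, 2143 → Aug 27, 2143: 31 days (July has 31).
Aug 27, 2143 → Sep 27, 2143: 31 days (August has 31).
Sep 27, 2143 → Oct 27, 2143: 30 days (September has 30).
Oct 27, 2143 → Nov 27, 2143: 31 days (October has 31).
Nov 27, 2143 → Dec 27, 2143: 30 days (November has 30).
Dec 27, 2143 → Jan 27, 2144: 31 days (December has 31).
Jan 27, 2144 → Feb 27, 2144: 31 days (January has 31).
Feb 27, 2144 → Mar 27, 2144: 29 days (February has 29).
Mar 27, 2144 → Apr 10, 2144: 14 days.
Total: 1049 days.

1049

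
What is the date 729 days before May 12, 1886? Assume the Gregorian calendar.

−365 (one year) → May 12, 1885 (364 left).
−12 → Apr 30, 1885 (end of Apr, 30 days; 352 left).
−30 → Mar 31, 1885 (end of Mar, 31 days; 322 left).
−31 → Feb 28, 1885 (end of Feb, 28 days; 291 left).
−28 → Jan 31, 1885 (end of Jan, 31 days; 263 left).
−31 → Dec 31, 1884 (end of Dec, 31 days; 232 left).
−31 → Nov 30, 1884 (end of Nov, 30 days; 201 left).
−30 → Oct 31, 1884 (end of Oct, 31 days; 171 left).
−31 → Sep 30, 1884 (end of Sep, 30 days; 140 left).
−30 → Aug 31, 1884 (end of Aug, 31 days; 110 left).
−31 → Jul 31, 1884 (end of Jul, 31 days; 79 left).
−31 → Jun 30, 1884 (end of Jun, 30 days; 48 left).
−30 → May 31, 1884 (end of May, 31 days; 18 left).
−18 → May 13, 1884.

May 13, 1884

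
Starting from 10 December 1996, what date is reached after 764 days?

January 13, 1999

+365 (one year) → Dec 10, 1997 (399 left).
Dec has 31 days: +22 → Jan 1, 1998 (377 left).
Jan has 31 days: +31 → Feb 1, 1998 (346 left).
Feb has 28 days: +28 → Mar 1, 1998 (318 left).
Mar has 31 days: +31 → Apr 1, 1998 (287 left).
Apr has 30 days: +30 → May 1, 1998 (257 left).
May has 31 days: +31 → Jun 1, 1998 (226 left).
Jun has 30 days: +30 → Jul 1, 1998 (196 left).
Jul has 31 days: +31 → Aug 1, 1998 (165 left).
Aug has 31 days: +31 → Sep 1, 1998 (134 left).
Sep has 30 days: +30 → Oct 1, 1998 (104 left).
Oct has 31 days: +31 → Nov 1, 1998 (73 left).
Nov has 30 days: +30 → Dec 1, 1998 (43 left).
Dec has 31 days: +31 → Jan 1, 1999 (12 left).
+12 → Jan 13, 1999.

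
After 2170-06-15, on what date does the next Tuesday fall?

June 19, 2170

Jun 15, 2170 is a Friday.
From Friday to the next Tuesday is 4 days.
Jun 15, 2170 + 4 = Jun 19, 2170.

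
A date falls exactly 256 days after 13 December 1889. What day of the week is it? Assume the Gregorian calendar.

First find the weekday of Dec 13, 1889. Doomsday rule: the anchor day for the 1800s is Friday. For year 89: 89÷12 = 7 r 5, and 5÷4 = 1, so 7+5+1 = 13.
Friday + 13 ≡ Thursday — that's 1889's doomsday.
In December the doomsday date is Dec 12.
Dec 13 is 1 day after Dec 12; 1 mod 7 = 1, so Thursday + 1 = Friday.
256 mod 7 = 4, so 256 days after a Friday is Friday + 4 = Tuesday.

Tuesday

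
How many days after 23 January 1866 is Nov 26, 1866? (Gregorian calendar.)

Jan 23, 1866 → Feb 23, 1866: 31 days (January has 31).
Feb 23, 1866 → Mar 23, 1866: 28 days (February has 28).
Mar 23, 1866 → Apr 23, 1866: 31 days (March has 31).
Apr 23, 1866 → May 23, 1866: 30 days (April has 30).
May 23, 1866 → Jun 23, 1866: 31 days (May has 31).
Jun 23, 1866 → Jul 23, 1866: 30 days (June has 30).
Jul 23, 1866 → Aug 23, 1866: 31 days (July has 31).
Aug 23, 1866 → Sep 23, 1866: 31 days (August has 31).
Sep 23, 1866 → Oct 23, 1866: 30 days (September has 30).
Oct 23, 1866 → Nov 23, 1866: 31 days (October has 31).
Nov 23, 1866 → Nov 26, 1866: 3 days.
Total: 307 days.

307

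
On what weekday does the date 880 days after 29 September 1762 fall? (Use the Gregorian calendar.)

Monday

Sep 29, 1762 is a Wednesday.
880 mod 7 = 5, so 880 days after a Wednesday is Wednesday + 5 = Monday.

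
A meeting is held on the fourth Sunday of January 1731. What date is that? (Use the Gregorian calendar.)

January 1, 1731 is a Monday.
The first Sunday is therefore January 7 (6 days later).
The fourth Sunday is 7 + 3×7 = January 28.

January 28, 1731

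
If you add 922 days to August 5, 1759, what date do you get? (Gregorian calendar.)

February 12, 1762

+366 (one year; includes Feb 29, 1760) → Aug 5, 1760 (556 left).
+365 (one year) → Aug 5, 1761 (191 left).
Aug has 31 days: +27 → Sep 1, 1761 (164 left).
Sep has 30 days: +30 → Oct 1, 1761 (134 left).
Oct has 31 days: +31 → Nov 1, 1761 (103 left).
Nov has 30 days: +30 → Dec 1, 1761 (73 left).
Dec has 31 days: +31 → Jan 1, 1762 (42 left).
Jan has 31 days: +31 → Feb 1, 1762 (11 left).
+11 → Feb 12, 1762.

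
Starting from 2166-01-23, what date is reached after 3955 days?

+365 (one year) → Jan 23, 2167 (3590 left).
+365 (one year) → Jan 23, 2168 (3225 left).
+366 (one year; includes Feb 29, 2168) → Jan 23, 2169 (2859 left).
+365 (one year) → Jan 23, 2170 (2494 left).
+365 (one year) → Jan 23, 2171 (2129 left).
+365 (one year) → Jan 23, 2172 (1764 left).
+366 (one year; includes Feb 29, 2172) → Jan 23, 2173 (1398 left).
+365 (one year) → Jan 23, 2174 (1033 left).
+365 (one year) → Jan 23, 2175 (668 left).
+365 (one year) → Jan 23, 2176 (303 left).
Jan has 31 days: +9 → Feb 1, 2176 (294 left).
Feb has 29 days: +29 → Mar 1, 2176 (265 left).
Mar has 31 days: +31 → Apr 1, 2176 (234 left).
Apr has 30 days: +30 → May 1, 2176 (204 left).
May has 31 days: +31 → Jun 1, 2176 (173 left).
Jun has 30 days: +30 → Jul 1, 2176 (143 left).
Jul has 31 days: +31 → Aug 1, 2176 (112 left).
Aug has 31 days: +31 → Sep 1, 2176 (81 left).
Sep has 30 days: +30 → Oct 1, 2176 (51 left).
Oct has 31 days: +31 → Nov 1, 2176 (20 left).
+20 → Nov 21, 2176.

November 21, 2176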